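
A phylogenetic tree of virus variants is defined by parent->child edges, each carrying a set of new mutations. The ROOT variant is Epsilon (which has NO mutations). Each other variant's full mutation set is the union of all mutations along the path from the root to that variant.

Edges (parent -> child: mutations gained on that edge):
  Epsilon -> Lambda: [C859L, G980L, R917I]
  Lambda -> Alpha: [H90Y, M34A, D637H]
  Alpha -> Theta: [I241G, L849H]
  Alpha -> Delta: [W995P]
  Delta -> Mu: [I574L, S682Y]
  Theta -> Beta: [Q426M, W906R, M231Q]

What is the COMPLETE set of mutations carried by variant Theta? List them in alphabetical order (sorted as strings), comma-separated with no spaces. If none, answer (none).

At Epsilon: gained [] -> total []
At Lambda: gained ['C859L', 'G980L', 'R917I'] -> total ['C859L', 'G980L', 'R917I']
At Alpha: gained ['H90Y', 'M34A', 'D637H'] -> total ['C859L', 'D637H', 'G980L', 'H90Y', 'M34A', 'R917I']
At Theta: gained ['I241G', 'L849H'] -> total ['C859L', 'D637H', 'G980L', 'H90Y', 'I241G', 'L849H', 'M34A', 'R917I']

Answer: C859L,D637H,G980L,H90Y,I241G,L849H,M34A,R917I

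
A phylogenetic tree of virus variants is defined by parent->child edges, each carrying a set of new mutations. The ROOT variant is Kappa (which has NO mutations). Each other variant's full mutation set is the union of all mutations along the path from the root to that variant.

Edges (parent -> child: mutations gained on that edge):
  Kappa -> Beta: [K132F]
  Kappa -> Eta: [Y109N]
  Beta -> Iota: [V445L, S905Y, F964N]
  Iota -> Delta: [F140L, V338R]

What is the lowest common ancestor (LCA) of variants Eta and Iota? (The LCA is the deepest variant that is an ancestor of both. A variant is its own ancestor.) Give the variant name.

Answer: Kappa

Derivation:
Path from root to Eta: Kappa -> Eta
  ancestors of Eta: {Kappa, Eta}
Path from root to Iota: Kappa -> Beta -> Iota
  ancestors of Iota: {Kappa, Beta, Iota}
Common ancestors: {Kappa}
Walk up from Iota: Iota (not in ancestors of Eta), Beta (not in ancestors of Eta), Kappa (in ancestors of Eta)
Deepest common ancestor (LCA) = Kappa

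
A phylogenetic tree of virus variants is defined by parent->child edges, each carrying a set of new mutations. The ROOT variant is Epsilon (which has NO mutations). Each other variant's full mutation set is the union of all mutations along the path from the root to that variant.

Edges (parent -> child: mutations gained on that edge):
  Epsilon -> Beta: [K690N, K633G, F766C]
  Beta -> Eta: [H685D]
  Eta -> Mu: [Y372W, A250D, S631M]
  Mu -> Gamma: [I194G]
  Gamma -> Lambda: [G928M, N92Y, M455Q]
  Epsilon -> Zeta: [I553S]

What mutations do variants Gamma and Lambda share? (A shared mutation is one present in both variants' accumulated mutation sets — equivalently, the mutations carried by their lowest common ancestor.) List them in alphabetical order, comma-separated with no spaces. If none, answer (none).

Accumulating mutations along path to Gamma:
  At Epsilon: gained [] -> total []
  At Beta: gained ['K690N', 'K633G', 'F766C'] -> total ['F766C', 'K633G', 'K690N']
  At Eta: gained ['H685D'] -> total ['F766C', 'H685D', 'K633G', 'K690N']
  At Mu: gained ['Y372W', 'A250D', 'S631M'] -> total ['A250D', 'F766C', 'H685D', 'K633G', 'K690N', 'S631M', 'Y372W']
  At Gamma: gained ['I194G'] -> total ['A250D', 'F766C', 'H685D', 'I194G', 'K633G', 'K690N', 'S631M', 'Y372W']
Mutations(Gamma) = ['A250D', 'F766C', 'H685D', 'I194G', 'K633G', 'K690N', 'S631M', 'Y372W']
Accumulating mutations along path to Lambda:
  At Epsilon: gained [] -> total []
  At Beta: gained ['K690N', 'K633G', 'F766C'] -> total ['F766C', 'K633G', 'K690N']
  At Eta: gained ['H685D'] -> total ['F766C', 'H685D', 'K633G', 'K690N']
  At Mu: gained ['Y372W', 'A250D', 'S631M'] -> total ['A250D', 'F766C', 'H685D', 'K633G', 'K690N', 'S631M', 'Y372W']
  At Gamma: gained ['I194G'] -> total ['A250D', 'F766C', 'H685D', 'I194G', 'K633G', 'K690N', 'S631M', 'Y372W']
  At Lambda: gained ['G928M', 'N92Y', 'M455Q'] -> total ['A250D', 'F766C', 'G928M', 'H685D', 'I194G', 'K633G', 'K690N', 'M455Q', 'N92Y', 'S631M', 'Y372W']
Mutations(Lambda) = ['A250D', 'F766C', 'G928M', 'H685D', 'I194G', 'K633G', 'K690N', 'M455Q', 'N92Y', 'S631M', 'Y372W']
Intersection: ['A250D', 'F766C', 'H685D', 'I194G', 'K633G', 'K690N', 'S631M', 'Y372W'] ∩ ['A250D', 'F766C', 'G928M', 'H685D', 'I194G', 'K633G', 'K690N', 'M455Q', 'N92Y', 'S631M', 'Y372W'] = ['A250D', 'F766C', 'H685D', 'I194G', 'K633G', 'K690N', 'S631M', 'Y372W']

Answer: A250D,F766C,H685D,I194G,K633G,K690N,S631M,Y372W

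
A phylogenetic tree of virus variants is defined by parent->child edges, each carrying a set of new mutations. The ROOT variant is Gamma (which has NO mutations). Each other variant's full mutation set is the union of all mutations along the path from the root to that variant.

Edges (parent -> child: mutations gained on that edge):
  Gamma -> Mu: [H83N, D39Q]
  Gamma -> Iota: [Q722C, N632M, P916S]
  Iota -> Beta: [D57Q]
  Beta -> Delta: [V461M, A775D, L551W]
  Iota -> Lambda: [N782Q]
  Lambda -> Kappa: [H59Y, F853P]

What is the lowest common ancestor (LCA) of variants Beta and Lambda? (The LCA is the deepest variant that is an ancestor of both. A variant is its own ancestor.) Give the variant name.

Answer: Iota

Derivation:
Path from root to Beta: Gamma -> Iota -> Beta
  ancestors of Beta: {Gamma, Iota, Beta}
Path from root to Lambda: Gamma -> Iota -> Lambda
  ancestors of Lambda: {Gamma, Iota, Lambda}
Common ancestors: {Gamma, Iota}
Walk up from Lambda: Lambda (not in ancestors of Beta), Iota (in ancestors of Beta), Gamma (in ancestors of Beta)
Deepest common ancestor (LCA) = Iota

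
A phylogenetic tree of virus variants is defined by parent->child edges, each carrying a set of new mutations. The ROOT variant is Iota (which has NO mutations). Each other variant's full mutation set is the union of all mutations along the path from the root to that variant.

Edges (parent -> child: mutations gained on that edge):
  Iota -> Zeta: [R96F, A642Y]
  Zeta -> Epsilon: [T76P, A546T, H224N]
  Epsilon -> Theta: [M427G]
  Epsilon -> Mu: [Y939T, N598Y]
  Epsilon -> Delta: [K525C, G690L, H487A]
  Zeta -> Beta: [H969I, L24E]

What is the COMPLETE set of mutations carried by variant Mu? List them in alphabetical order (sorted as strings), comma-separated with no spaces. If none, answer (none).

Answer: A546T,A642Y,H224N,N598Y,R96F,T76P,Y939T

Derivation:
At Iota: gained [] -> total []
At Zeta: gained ['R96F', 'A642Y'] -> total ['A642Y', 'R96F']
At Epsilon: gained ['T76P', 'A546T', 'H224N'] -> total ['A546T', 'A642Y', 'H224N', 'R96F', 'T76P']
At Mu: gained ['Y939T', 'N598Y'] -> total ['A546T', 'A642Y', 'H224N', 'N598Y', 'R96F', 'T76P', 'Y939T']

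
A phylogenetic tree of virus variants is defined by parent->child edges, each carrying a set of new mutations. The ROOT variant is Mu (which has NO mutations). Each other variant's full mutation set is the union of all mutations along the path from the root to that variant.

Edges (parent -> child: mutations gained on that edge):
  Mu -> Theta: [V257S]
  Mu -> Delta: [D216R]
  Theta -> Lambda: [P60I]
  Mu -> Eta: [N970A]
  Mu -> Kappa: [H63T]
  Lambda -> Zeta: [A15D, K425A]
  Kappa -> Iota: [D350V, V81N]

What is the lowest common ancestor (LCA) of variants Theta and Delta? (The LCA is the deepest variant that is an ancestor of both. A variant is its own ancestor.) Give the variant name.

Answer: Mu

Derivation:
Path from root to Theta: Mu -> Theta
  ancestors of Theta: {Mu, Theta}
Path from root to Delta: Mu -> Delta
  ancestors of Delta: {Mu, Delta}
Common ancestors: {Mu}
Walk up from Delta: Delta (not in ancestors of Theta), Mu (in ancestors of Theta)
Deepest common ancestor (LCA) = Mu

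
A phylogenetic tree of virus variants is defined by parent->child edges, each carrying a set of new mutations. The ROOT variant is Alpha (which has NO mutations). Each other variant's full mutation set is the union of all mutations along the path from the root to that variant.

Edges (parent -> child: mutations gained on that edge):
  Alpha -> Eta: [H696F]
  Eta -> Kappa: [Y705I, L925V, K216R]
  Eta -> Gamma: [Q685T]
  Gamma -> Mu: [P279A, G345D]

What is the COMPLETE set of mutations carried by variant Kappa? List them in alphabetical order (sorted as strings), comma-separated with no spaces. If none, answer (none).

At Alpha: gained [] -> total []
At Eta: gained ['H696F'] -> total ['H696F']
At Kappa: gained ['Y705I', 'L925V', 'K216R'] -> total ['H696F', 'K216R', 'L925V', 'Y705I']

Answer: H696F,K216R,L925V,Y705I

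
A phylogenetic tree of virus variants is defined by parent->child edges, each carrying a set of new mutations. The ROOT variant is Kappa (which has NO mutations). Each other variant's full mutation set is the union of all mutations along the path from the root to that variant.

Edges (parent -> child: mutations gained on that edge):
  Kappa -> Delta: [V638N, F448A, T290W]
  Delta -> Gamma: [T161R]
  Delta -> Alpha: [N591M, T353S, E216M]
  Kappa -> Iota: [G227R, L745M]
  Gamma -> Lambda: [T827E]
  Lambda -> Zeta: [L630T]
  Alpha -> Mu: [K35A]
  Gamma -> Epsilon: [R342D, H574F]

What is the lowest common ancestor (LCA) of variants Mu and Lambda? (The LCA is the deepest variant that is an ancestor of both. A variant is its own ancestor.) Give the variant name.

Answer: Delta

Derivation:
Path from root to Mu: Kappa -> Delta -> Alpha -> Mu
  ancestors of Mu: {Kappa, Delta, Alpha, Mu}
Path from root to Lambda: Kappa -> Delta -> Gamma -> Lambda
  ancestors of Lambda: {Kappa, Delta, Gamma, Lambda}
Common ancestors: {Kappa, Delta}
Walk up from Lambda: Lambda (not in ancestors of Mu), Gamma (not in ancestors of Mu), Delta (in ancestors of Mu), Kappa (in ancestors of Mu)
Deepest common ancestor (LCA) = Delta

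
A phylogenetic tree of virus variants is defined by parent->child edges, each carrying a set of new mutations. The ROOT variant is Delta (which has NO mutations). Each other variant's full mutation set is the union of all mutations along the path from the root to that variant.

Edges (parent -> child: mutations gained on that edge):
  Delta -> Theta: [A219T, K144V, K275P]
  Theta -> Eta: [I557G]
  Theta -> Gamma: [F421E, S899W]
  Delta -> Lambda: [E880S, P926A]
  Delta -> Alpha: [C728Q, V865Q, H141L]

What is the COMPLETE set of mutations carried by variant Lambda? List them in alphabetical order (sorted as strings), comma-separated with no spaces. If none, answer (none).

Answer: E880S,P926A

Derivation:
At Delta: gained [] -> total []
At Lambda: gained ['E880S', 'P926A'] -> total ['E880S', 'P926A']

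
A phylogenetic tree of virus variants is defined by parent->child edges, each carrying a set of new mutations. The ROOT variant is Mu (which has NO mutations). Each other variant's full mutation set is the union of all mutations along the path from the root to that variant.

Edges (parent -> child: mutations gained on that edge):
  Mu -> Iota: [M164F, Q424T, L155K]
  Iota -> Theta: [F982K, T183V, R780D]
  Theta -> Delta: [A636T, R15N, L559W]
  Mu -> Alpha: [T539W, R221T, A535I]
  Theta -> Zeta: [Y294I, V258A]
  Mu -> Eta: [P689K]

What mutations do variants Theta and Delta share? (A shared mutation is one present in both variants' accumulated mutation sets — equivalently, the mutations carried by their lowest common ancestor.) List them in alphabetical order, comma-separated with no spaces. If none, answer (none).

Answer: F982K,L155K,M164F,Q424T,R780D,T183V

Derivation:
Accumulating mutations along path to Theta:
  At Mu: gained [] -> total []
  At Iota: gained ['M164F', 'Q424T', 'L155K'] -> total ['L155K', 'M164F', 'Q424T']
  At Theta: gained ['F982K', 'T183V', 'R780D'] -> total ['F982K', 'L155K', 'M164F', 'Q424T', 'R780D', 'T183V']
Mutations(Theta) = ['F982K', 'L155K', 'M164F', 'Q424T', 'R780D', 'T183V']
Accumulating mutations along path to Delta:
  At Mu: gained [] -> total []
  At Iota: gained ['M164F', 'Q424T', 'L155K'] -> total ['L155K', 'M164F', 'Q424T']
  At Theta: gained ['F982K', 'T183V', 'R780D'] -> total ['F982K', 'L155K', 'M164F', 'Q424T', 'R780D', 'T183V']
  At Delta: gained ['A636T', 'R15N', 'L559W'] -> total ['A636T', 'F982K', 'L155K', 'L559W', 'M164F', 'Q424T', 'R15N', 'R780D', 'T183V']
Mutations(Delta) = ['A636T', 'F982K', 'L155K', 'L559W', 'M164F', 'Q424T', 'R15N', 'R780D', 'T183V']
Intersection: ['F982K', 'L155K', 'M164F', 'Q424T', 'R780D', 'T183V'] ∩ ['A636T', 'F982K', 'L155K', 'L559W', 'M164F', 'Q424T', 'R15N', 'R780D', 'T183V'] = ['F982K', 'L155K', 'M164F', 'Q424T', 'R780D', 'T183V']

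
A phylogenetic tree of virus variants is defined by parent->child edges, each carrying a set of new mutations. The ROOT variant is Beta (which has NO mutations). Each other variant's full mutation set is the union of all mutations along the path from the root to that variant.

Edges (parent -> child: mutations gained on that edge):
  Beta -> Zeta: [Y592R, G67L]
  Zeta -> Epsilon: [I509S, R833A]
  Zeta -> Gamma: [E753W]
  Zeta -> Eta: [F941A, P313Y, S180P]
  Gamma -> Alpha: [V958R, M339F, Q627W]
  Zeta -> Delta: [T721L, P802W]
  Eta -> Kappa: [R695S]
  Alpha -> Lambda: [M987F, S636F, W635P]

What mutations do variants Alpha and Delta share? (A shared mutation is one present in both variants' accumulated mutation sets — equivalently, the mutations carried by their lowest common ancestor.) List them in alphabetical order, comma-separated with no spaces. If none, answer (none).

Accumulating mutations along path to Alpha:
  At Beta: gained [] -> total []
  At Zeta: gained ['Y592R', 'G67L'] -> total ['G67L', 'Y592R']
  At Gamma: gained ['E753W'] -> total ['E753W', 'G67L', 'Y592R']
  At Alpha: gained ['V958R', 'M339F', 'Q627W'] -> total ['E753W', 'G67L', 'M339F', 'Q627W', 'V958R', 'Y592R']
Mutations(Alpha) = ['E753W', 'G67L', 'M339F', 'Q627W', 'V958R', 'Y592R']
Accumulating mutations along path to Delta:
  At Beta: gained [] -> total []
  At Zeta: gained ['Y592R', 'G67L'] -> total ['G67L', 'Y592R']
  At Delta: gained ['T721L', 'P802W'] -> total ['G67L', 'P802W', 'T721L', 'Y592R']
Mutations(Delta) = ['G67L', 'P802W', 'T721L', 'Y592R']
Intersection: ['E753W', 'G67L', 'M339F', 'Q627W', 'V958R', 'Y592R'] ∩ ['G67L', 'P802W', 'T721L', 'Y592R'] = ['G67L', 'Y592R']

Answer: G67L,Y592R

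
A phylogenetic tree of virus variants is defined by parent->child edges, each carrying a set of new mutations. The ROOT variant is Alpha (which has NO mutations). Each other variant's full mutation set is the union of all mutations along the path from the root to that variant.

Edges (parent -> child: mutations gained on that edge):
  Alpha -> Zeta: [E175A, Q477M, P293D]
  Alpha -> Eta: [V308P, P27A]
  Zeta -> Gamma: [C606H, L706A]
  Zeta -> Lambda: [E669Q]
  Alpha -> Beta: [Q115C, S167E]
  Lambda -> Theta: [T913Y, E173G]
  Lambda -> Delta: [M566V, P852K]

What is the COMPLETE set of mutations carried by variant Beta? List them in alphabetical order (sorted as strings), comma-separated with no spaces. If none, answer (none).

At Alpha: gained [] -> total []
At Beta: gained ['Q115C', 'S167E'] -> total ['Q115C', 'S167E']

Answer: Q115C,S167E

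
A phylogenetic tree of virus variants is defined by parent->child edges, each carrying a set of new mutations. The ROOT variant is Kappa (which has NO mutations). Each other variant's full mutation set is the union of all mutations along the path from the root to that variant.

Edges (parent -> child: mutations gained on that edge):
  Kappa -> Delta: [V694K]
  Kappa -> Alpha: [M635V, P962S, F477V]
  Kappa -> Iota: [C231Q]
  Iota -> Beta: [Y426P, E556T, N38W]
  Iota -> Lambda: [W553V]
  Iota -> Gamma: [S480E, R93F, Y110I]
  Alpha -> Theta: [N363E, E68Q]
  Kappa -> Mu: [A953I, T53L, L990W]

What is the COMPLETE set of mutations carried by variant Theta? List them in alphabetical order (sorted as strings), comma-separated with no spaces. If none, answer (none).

Answer: E68Q,F477V,M635V,N363E,P962S

Derivation:
At Kappa: gained [] -> total []
At Alpha: gained ['M635V', 'P962S', 'F477V'] -> total ['F477V', 'M635V', 'P962S']
At Theta: gained ['N363E', 'E68Q'] -> total ['E68Q', 'F477V', 'M635V', 'N363E', 'P962S']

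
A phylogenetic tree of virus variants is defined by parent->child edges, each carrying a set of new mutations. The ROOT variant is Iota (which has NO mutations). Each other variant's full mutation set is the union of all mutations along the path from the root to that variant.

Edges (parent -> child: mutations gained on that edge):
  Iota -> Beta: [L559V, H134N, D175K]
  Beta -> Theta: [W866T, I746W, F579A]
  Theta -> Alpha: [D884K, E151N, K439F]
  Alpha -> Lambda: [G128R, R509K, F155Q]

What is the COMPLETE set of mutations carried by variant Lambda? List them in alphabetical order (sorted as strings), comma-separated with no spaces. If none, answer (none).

Answer: D175K,D884K,E151N,F155Q,F579A,G128R,H134N,I746W,K439F,L559V,R509K,W866T

Derivation:
At Iota: gained [] -> total []
At Beta: gained ['L559V', 'H134N', 'D175K'] -> total ['D175K', 'H134N', 'L559V']
At Theta: gained ['W866T', 'I746W', 'F579A'] -> total ['D175K', 'F579A', 'H134N', 'I746W', 'L559V', 'W866T']
At Alpha: gained ['D884K', 'E151N', 'K439F'] -> total ['D175K', 'D884K', 'E151N', 'F579A', 'H134N', 'I746W', 'K439F', 'L559V', 'W866T']
At Lambda: gained ['G128R', 'R509K', 'F155Q'] -> total ['D175K', 'D884K', 'E151N', 'F155Q', 'F579A', 'G128R', 'H134N', 'I746W', 'K439F', 'L559V', 'R509K', 'W866T']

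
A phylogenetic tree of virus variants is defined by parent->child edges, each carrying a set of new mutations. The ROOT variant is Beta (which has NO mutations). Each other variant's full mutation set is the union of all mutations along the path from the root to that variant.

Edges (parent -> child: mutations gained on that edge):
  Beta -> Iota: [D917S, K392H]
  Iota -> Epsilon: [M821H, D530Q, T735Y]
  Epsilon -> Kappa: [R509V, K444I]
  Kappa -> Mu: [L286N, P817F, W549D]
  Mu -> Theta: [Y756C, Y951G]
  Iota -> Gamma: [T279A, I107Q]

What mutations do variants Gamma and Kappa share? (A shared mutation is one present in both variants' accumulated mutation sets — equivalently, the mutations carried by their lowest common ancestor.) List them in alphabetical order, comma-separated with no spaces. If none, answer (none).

Accumulating mutations along path to Gamma:
  At Beta: gained [] -> total []
  At Iota: gained ['D917S', 'K392H'] -> total ['D917S', 'K392H']
  At Gamma: gained ['T279A', 'I107Q'] -> total ['D917S', 'I107Q', 'K392H', 'T279A']
Mutations(Gamma) = ['D917S', 'I107Q', 'K392H', 'T279A']
Accumulating mutations along path to Kappa:
  At Beta: gained [] -> total []
  At Iota: gained ['D917S', 'K392H'] -> total ['D917S', 'K392H']
  At Epsilon: gained ['M821H', 'D530Q', 'T735Y'] -> total ['D530Q', 'D917S', 'K392H', 'M821H', 'T735Y']
  At Kappa: gained ['R509V', 'K444I'] -> total ['D530Q', 'D917S', 'K392H', 'K444I', 'M821H', 'R509V', 'T735Y']
Mutations(Kappa) = ['D530Q', 'D917S', 'K392H', 'K444I', 'M821H', 'R509V', 'T735Y']
Intersection: ['D917S', 'I107Q', 'K392H', 'T279A'] ∩ ['D530Q', 'D917S', 'K392H', 'K444I', 'M821H', 'R509V', 'T735Y'] = ['D917S', 'K392H']

Answer: D917S,K392H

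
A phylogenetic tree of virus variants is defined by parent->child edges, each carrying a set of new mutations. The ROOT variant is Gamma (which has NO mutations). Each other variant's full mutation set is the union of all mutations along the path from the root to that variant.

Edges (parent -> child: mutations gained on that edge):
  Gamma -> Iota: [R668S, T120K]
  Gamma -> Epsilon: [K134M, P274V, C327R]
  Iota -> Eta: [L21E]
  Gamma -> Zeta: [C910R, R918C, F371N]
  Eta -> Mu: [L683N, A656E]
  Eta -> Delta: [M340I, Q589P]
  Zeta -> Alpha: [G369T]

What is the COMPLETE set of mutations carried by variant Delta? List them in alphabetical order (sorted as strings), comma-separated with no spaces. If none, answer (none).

Answer: L21E,M340I,Q589P,R668S,T120K

Derivation:
At Gamma: gained [] -> total []
At Iota: gained ['R668S', 'T120K'] -> total ['R668S', 'T120K']
At Eta: gained ['L21E'] -> total ['L21E', 'R668S', 'T120K']
At Delta: gained ['M340I', 'Q589P'] -> total ['L21E', 'M340I', 'Q589P', 'R668S', 'T120K']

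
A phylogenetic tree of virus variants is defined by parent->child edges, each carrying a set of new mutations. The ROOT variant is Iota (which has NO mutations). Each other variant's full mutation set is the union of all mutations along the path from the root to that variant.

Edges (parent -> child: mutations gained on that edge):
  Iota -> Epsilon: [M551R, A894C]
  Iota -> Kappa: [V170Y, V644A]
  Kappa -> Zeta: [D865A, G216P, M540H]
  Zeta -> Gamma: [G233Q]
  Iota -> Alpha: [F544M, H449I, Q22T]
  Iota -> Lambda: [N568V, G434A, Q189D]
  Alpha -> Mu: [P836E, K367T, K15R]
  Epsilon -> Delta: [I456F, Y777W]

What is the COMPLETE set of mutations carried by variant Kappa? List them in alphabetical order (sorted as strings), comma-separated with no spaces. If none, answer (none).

Answer: V170Y,V644A

Derivation:
At Iota: gained [] -> total []
At Kappa: gained ['V170Y', 'V644A'] -> total ['V170Y', 'V644A']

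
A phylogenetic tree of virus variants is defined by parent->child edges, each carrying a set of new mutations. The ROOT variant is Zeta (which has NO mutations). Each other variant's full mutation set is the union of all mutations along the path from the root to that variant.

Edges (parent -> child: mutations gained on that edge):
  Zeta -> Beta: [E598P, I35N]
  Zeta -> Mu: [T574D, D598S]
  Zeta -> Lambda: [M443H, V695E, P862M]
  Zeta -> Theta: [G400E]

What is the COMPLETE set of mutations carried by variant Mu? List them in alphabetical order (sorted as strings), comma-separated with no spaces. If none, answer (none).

At Zeta: gained [] -> total []
At Mu: gained ['T574D', 'D598S'] -> total ['D598S', 'T574D']

Answer: D598S,T574D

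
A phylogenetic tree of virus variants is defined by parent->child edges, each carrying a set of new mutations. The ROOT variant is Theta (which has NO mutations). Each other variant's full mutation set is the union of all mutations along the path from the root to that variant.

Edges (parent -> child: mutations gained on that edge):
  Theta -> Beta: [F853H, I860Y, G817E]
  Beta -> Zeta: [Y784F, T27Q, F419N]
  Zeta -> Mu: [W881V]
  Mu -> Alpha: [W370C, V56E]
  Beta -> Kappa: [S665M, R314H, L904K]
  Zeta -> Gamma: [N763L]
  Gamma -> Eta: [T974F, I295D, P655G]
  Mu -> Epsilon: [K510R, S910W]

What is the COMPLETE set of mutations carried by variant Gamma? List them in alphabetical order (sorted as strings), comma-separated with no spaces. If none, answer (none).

At Theta: gained [] -> total []
At Beta: gained ['F853H', 'I860Y', 'G817E'] -> total ['F853H', 'G817E', 'I860Y']
At Zeta: gained ['Y784F', 'T27Q', 'F419N'] -> total ['F419N', 'F853H', 'G817E', 'I860Y', 'T27Q', 'Y784F']
At Gamma: gained ['N763L'] -> total ['F419N', 'F853H', 'G817E', 'I860Y', 'N763L', 'T27Q', 'Y784F']

Answer: F419N,F853H,G817E,I860Y,N763L,T27Q,Y784F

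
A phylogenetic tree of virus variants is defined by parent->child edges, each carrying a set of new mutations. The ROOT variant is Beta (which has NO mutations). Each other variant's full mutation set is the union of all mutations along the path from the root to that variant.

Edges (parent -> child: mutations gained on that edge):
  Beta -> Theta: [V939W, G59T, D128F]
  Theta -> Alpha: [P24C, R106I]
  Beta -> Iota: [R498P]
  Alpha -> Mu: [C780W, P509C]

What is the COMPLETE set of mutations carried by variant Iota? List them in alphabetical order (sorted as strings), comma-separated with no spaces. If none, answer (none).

At Beta: gained [] -> total []
At Iota: gained ['R498P'] -> total ['R498P']

Answer: R498P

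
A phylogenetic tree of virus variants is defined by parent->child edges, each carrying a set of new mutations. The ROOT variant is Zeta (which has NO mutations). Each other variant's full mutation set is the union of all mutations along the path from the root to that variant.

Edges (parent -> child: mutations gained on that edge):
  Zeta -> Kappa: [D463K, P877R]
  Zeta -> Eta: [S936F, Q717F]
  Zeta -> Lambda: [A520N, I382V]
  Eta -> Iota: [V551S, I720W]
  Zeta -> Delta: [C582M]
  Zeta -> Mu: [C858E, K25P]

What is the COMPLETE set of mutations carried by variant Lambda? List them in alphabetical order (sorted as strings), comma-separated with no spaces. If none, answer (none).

Answer: A520N,I382V

Derivation:
At Zeta: gained [] -> total []
At Lambda: gained ['A520N', 'I382V'] -> total ['A520N', 'I382V']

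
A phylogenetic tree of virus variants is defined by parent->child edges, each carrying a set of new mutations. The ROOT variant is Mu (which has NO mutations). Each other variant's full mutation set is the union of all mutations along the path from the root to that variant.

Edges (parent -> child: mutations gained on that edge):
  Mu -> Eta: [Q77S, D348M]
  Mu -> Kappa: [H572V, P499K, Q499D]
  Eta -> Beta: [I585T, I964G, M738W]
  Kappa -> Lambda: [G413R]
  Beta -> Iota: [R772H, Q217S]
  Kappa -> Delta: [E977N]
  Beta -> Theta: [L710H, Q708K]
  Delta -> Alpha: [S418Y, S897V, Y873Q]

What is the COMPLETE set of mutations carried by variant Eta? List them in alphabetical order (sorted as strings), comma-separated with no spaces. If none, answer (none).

At Mu: gained [] -> total []
At Eta: gained ['Q77S', 'D348M'] -> total ['D348M', 'Q77S']

Answer: D348M,Q77S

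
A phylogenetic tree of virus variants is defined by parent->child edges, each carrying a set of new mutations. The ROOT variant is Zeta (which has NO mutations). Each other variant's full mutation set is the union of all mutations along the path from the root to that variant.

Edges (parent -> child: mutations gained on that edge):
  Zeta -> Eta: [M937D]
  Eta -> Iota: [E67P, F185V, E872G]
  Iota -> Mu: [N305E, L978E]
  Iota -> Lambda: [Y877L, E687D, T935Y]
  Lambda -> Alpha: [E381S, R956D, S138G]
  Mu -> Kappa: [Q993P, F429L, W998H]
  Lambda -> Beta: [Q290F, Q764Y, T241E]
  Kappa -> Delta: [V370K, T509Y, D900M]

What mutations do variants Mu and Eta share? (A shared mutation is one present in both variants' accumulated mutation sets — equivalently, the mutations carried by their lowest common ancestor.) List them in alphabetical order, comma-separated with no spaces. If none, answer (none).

Answer: M937D

Derivation:
Accumulating mutations along path to Mu:
  At Zeta: gained [] -> total []
  At Eta: gained ['M937D'] -> total ['M937D']
  At Iota: gained ['E67P', 'F185V', 'E872G'] -> total ['E67P', 'E872G', 'F185V', 'M937D']
  At Mu: gained ['N305E', 'L978E'] -> total ['E67P', 'E872G', 'F185V', 'L978E', 'M937D', 'N305E']
Mutations(Mu) = ['E67P', 'E872G', 'F185V', 'L978E', 'M937D', 'N305E']
Accumulating mutations along path to Eta:
  At Zeta: gained [] -> total []
  At Eta: gained ['M937D'] -> total ['M937D']
Mutations(Eta) = ['M937D']
Intersection: ['E67P', 'E872G', 'F185V', 'L978E', 'M937D', 'N305E'] ∩ ['M937D'] = ['M937D']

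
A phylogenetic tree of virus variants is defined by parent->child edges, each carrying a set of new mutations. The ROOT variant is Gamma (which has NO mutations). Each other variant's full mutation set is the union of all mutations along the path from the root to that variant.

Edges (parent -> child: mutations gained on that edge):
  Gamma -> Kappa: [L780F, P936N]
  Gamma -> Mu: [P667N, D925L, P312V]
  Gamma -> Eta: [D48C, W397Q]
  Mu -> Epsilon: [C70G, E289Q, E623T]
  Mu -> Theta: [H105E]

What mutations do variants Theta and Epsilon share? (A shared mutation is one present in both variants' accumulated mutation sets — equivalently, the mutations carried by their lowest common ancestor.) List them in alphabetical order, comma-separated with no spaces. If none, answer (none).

Answer: D925L,P312V,P667N

Derivation:
Accumulating mutations along path to Theta:
  At Gamma: gained [] -> total []
  At Mu: gained ['P667N', 'D925L', 'P312V'] -> total ['D925L', 'P312V', 'P667N']
  At Theta: gained ['H105E'] -> total ['D925L', 'H105E', 'P312V', 'P667N']
Mutations(Theta) = ['D925L', 'H105E', 'P312V', 'P667N']
Accumulating mutations along path to Epsilon:
  At Gamma: gained [] -> total []
  At Mu: gained ['P667N', 'D925L', 'P312V'] -> total ['D925L', 'P312V', 'P667N']
  At Epsilon: gained ['C70G', 'E289Q', 'E623T'] -> total ['C70G', 'D925L', 'E289Q', 'E623T', 'P312V', 'P667N']
Mutations(Epsilon) = ['C70G', 'D925L', 'E289Q', 'E623T', 'P312V', 'P667N']
Intersection: ['D925L', 'H105E', 'P312V', 'P667N'] ∩ ['C70G', 'D925L', 'E289Q', 'E623T', 'P312V', 'P667N'] = ['D925L', 'P312V', 'P667N']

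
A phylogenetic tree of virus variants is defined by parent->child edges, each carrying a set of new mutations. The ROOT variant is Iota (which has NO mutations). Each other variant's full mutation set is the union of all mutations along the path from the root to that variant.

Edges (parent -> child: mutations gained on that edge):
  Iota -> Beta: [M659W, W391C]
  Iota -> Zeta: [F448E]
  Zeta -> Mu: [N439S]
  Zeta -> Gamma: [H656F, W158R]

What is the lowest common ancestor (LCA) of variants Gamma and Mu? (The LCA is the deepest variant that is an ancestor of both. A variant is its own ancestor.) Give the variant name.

Answer: Zeta

Derivation:
Path from root to Gamma: Iota -> Zeta -> Gamma
  ancestors of Gamma: {Iota, Zeta, Gamma}
Path from root to Mu: Iota -> Zeta -> Mu
  ancestors of Mu: {Iota, Zeta, Mu}
Common ancestors: {Iota, Zeta}
Walk up from Mu: Mu (not in ancestors of Gamma), Zeta (in ancestors of Gamma), Iota (in ancestors of Gamma)
Deepest common ancestor (LCA) = Zeta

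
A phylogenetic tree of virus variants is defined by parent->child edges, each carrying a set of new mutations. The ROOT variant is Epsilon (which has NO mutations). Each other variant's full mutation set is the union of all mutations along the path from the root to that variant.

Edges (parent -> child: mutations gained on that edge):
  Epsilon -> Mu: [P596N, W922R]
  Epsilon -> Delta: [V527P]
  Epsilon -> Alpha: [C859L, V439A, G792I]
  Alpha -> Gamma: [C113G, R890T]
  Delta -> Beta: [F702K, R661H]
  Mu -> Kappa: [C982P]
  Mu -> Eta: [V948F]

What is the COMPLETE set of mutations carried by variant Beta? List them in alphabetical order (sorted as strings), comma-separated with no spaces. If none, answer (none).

At Epsilon: gained [] -> total []
At Delta: gained ['V527P'] -> total ['V527P']
At Beta: gained ['F702K', 'R661H'] -> total ['F702K', 'R661H', 'V527P']

Answer: F702K,R661H,V527P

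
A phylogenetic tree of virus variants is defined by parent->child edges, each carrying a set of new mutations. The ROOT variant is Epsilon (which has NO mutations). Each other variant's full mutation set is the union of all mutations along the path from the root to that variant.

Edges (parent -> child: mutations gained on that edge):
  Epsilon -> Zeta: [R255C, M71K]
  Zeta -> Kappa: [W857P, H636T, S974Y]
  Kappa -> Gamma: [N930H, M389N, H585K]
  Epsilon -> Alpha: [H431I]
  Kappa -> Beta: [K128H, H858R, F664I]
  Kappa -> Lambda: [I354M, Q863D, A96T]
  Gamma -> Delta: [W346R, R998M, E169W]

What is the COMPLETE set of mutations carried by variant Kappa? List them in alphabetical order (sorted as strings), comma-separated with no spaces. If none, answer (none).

At Epsilon: gained [] -> total []
At Zeta: gained ['R255C', 'M71K'] -> total ['M71K', 'R255C']
At Kappa: gained ['W857P', 'H636T', 'S974Y'] -> total ['H636T', 'M71K', 'R255C', 'S974Y', 'W857P']

Answer: H636T,M71K,R255C,S974Y,W857P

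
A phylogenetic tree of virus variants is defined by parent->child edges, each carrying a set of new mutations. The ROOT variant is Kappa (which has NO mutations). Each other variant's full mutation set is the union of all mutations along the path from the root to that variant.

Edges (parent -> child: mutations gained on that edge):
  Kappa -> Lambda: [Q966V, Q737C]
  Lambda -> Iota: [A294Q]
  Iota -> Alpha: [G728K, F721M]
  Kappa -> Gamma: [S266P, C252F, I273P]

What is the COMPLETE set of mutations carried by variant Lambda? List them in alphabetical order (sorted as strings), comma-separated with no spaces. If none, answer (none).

At Kappa: gained [] -> total []
At Lambda: gained ['Q966V', 'Q737C'] -> total ['Q737C', 'Q966V']

Answer: Q737C,Q966V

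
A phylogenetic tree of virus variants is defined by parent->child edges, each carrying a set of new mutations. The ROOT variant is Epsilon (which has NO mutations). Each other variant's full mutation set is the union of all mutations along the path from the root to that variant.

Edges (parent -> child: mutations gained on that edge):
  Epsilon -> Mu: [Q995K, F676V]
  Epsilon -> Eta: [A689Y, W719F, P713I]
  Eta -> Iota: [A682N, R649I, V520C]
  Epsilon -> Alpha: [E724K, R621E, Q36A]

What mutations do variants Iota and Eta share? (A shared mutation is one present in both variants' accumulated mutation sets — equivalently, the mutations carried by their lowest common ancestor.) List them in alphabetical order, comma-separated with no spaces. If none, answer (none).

Answer: A689Y,P713I,W719F

Derivation:
Accumulating mutations along path to Iota:
  At Epsilon: gained [] -> total []
  At Eta: gained ['A689Y', 'W719F', 'P713I'] -> total ['A689Y', 'P713I', 'W719F']
  At Iota: gained ['A682N', 'R649I', 'V520C'] -> total ['A682N', 'A689Y', 'P713I', 'R649I', 'V520C', 'W719F']
Mutations(Iota) = ['A682N', 'A689Y', 'P713I', 'R649I', 'V520C', 'W719F']
Accumulating mutations along path to Eta:
  At Epsilon: gained [] -> total []
  At Eta: gained ['A689Y', 'W719F', 'P713I'] -> total ['A689Y', 'P713I', 'W719F']
Mutations(Eta) = ['A689Y', 'P713I', 'W719F']
Intersection: ['A682N', 'A689Y', 'P713I', 'R649I', 'V520C', 'W719F'] ∩ ['A689Y', 'P713I', 'W719F'] = ['A689Y', 'P713I', 'W719F']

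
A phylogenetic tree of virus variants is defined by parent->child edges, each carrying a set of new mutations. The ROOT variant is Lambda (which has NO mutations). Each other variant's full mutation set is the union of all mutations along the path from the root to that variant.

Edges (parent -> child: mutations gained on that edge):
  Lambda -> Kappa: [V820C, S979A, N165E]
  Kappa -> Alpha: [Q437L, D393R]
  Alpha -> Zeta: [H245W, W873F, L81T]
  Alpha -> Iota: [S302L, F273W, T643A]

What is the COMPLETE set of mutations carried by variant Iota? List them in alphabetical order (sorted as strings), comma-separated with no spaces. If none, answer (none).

At Lambda: gained [] -> total []
At Kappa: gained ['V820C', 'S979A', 'N165E'] -> total ['N165E', 'S979A', 'V820C']
At Alpha: gained ['Q437L', 'D393R'] -> total ['D393R', 'N165E', 'Q437L', 'S979A', 'V820C']
At Iota: gained ['S302L', 'F273W', 'T643A'] -> total ['D393R', 'F273W', 'N165E', 'Q437L', 'S302L', 'S979A', 'T643A', 'V820C']

Answer: D393R,F273W,N165E,Q437L,S302L,S979A,T643A,V820C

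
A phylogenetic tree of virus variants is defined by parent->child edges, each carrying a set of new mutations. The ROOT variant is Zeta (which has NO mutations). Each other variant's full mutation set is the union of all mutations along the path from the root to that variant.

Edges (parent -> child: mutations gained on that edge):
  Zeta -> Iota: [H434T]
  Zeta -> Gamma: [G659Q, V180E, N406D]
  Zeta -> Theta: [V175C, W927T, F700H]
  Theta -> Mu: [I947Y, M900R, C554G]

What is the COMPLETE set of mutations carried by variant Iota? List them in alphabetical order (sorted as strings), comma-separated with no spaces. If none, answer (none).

At Zeta: gained [] -> total []
At Iota: gained ['H434T'] -> total ['H434T']

Answer: H434T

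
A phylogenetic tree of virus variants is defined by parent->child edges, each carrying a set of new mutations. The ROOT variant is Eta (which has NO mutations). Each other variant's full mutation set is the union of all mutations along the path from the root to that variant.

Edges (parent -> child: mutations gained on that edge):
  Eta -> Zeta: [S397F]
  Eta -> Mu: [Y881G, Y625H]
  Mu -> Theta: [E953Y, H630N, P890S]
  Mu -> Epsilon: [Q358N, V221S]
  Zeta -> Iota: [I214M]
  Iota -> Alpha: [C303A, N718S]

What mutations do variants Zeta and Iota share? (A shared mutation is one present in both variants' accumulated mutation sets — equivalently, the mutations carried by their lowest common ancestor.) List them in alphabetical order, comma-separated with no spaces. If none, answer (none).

Accumulating mutations along path to Zeta:
  At Eta: gained [] -> total []
  At Zeta: gained ['S397F'] -> total ['S397F']
Mutations(Zeta) = ['S397F']
Accumulating mutations along path to Iota:
  At Eta: gained [] -> total []
  At Zeta: gained ['S397F'] -> total ['S397F']
  At Iota: gained ['I214M'] -> total ['I214M', 'S397F']
Mutations(Iota) = ['I214M', 'S397F']
Intersection: ['S397F'] ∩ ['I214M', 'S397F'] = ['S397F']

Answer: S397F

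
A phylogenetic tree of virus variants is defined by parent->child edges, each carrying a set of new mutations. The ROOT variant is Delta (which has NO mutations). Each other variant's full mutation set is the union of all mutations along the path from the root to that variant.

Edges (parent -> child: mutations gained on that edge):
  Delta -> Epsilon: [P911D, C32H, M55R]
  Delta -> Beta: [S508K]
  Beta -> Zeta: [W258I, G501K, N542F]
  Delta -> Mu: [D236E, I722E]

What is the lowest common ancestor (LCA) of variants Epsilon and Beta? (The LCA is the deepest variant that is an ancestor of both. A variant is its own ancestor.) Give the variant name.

Path from root to Epsilon: Delta -> Epsilon
  ancestors of Epsilon: {Delta, Epsilon}
Path from root to Beta: Delta -> Beta
  ancestors of Beta: {Delta, Beta}
Common ancestors: {Delta}
Walk up from Beta: Beta (not in ancestors of Epsilon), Delta (in ancestors of Epsilon)
Deepest common ancestor (LCA) = Delta

Answer: Delta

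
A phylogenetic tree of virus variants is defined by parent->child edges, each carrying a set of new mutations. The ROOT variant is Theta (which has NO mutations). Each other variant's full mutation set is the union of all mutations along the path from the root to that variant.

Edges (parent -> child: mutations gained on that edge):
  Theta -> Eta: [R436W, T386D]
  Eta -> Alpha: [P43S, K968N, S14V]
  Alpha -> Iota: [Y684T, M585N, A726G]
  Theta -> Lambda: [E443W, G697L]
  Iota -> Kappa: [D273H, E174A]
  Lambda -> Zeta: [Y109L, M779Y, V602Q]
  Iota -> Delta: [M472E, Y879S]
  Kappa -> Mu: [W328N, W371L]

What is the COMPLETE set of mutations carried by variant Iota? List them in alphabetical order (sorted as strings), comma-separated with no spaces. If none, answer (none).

Answer: A726G,K968N,M585N,P43S,R436W,S14V,T386D,Y684T

Derivation:
At Theta: gained [] -> total []
At Eta: gained ['R436W', 'T386D'] -> total ['R436W', 'T386D']
At Alpha: gained ['P43S', 'K968N', 'S14V'] -> total ['K968N', 'P43S', 'R436W', 'S14V', 'T386D']
At Iota: gained ['Y684T', 'M585N', 'A726G'] -> total ['A726G', 'K968N', 'M585N', 'P43S', 'R436W', 'S14V', 'T386D', 'Y684T']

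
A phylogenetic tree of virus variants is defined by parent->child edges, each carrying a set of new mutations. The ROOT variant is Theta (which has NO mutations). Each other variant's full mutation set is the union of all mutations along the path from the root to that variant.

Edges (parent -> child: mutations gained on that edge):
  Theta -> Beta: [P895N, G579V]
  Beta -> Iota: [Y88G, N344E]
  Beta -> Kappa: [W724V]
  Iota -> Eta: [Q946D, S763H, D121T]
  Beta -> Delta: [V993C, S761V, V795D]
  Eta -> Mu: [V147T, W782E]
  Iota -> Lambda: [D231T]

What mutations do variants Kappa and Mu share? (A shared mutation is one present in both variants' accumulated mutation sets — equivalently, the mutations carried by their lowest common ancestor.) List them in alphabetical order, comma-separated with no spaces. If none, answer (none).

Answer: G579V,P895N

Derivation:
Accumulating mutations along path to Kappa:
  At Theta: gained [] -> total []
  At Beta: gained ['P895N', 'G579V'] -> total ['G579V', 'P895N']
  At Kappa: gained ['W724V'] -> total ['G579V', 'P895N', 'W724V']
Mutations(Kappa) = ['G579V', 'P895N', 'W724V']
Accumulating mutations along path to Mu:
  At Theta: gained [] -> total []
  At Beta: gained ['P895N', 'G579V'] -> total ['G579V', 'P895N']
  At Iota: gained ['Y88G', 'N344E'] -> total ['G579V', 'N344E', 'P895N', 'Y88G']
  At Eta: gained ['Q946D', 'S763H', 'D121T'] -> total ['D121T', 'G579V', 'N344E', 'P895N', 'Q946D', 'S763H', 'Y88G']
  At Mu: gained ['V147T', 'W782E'] -> total ['D121T', 'G579V', 'N344E', 'P895N', 'Q946D', 'S763H', 'V147T', 'W782E', 'Y88G']
Mutations(Mu) = ['D121T', 'G579V', 'N344E', 'P895N', 'Q946D', 'S763H', 'V147T', 'W782E', 'Y88G']
Intersection: ['G579V', 'P895N', 'W724V'] ∩ ['D121T', 'G579V', 'N344E', 'P895N', 'Q946D', 'S763H', 'V147T', 'W782E', 'Y88G'] = ['G579V', 'P895N']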